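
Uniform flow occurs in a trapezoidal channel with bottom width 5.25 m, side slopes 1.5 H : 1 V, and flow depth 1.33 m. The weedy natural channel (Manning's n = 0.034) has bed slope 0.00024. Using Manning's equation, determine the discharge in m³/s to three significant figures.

A = (b + z·y)·y = (5.25 + 1.5×1.33)×1.33 = 9.636 m²
P = b + 2y√(1+z²) = 5.25 + 2×1.33×√(1+1.5²) = 10.05 m
R = A/P = 9.636/10.05 = 0.9592 m
Q = (1/n)·A·R^(2/3)·S^(1/2) = (1/0.034) × 9.636 × 0.9592^(2/3) × 0.00024^(1/2) = 4.270 m³/s

4.27 m³/s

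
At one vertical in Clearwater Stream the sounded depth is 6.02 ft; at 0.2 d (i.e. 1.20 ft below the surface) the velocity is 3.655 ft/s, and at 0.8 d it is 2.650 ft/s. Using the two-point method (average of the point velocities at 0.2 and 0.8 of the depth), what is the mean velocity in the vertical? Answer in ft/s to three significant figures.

v̄ = (3.655 + 2.650) / 2 = 3.153 ft/s

3.15 ft/s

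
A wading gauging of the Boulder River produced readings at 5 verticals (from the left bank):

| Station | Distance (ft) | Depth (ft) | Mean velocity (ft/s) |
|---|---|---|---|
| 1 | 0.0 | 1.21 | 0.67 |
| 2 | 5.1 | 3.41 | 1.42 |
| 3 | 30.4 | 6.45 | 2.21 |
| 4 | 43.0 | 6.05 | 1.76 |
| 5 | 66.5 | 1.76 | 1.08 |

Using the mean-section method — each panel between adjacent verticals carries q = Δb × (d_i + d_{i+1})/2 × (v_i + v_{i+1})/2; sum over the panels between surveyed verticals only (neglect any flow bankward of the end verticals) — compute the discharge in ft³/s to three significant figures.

Panel 1-2: Δb = 5.1 ft, d̄ = (1.21+3.41)/2 = 2.31, v̄ = (0.67+1.42)/2 = 1.045 → q = 5.1×2.31×1.045 = 12.31 ft³/s
Panel 2-3: Δb = 25.3 ft, d̄ = (3.41+6.45)/2 = 4.93, v̄ = (1.42+2.21)/2 = 1.815 → q = 25.3×4.93×1.815 = 226.4 ft³/s
Panel 3-4: Δb = 12.6 ft, d̄ = (6.45+6.05)/2 = 6.25, v̄ = (2.21+1.76)/2 = 1.985 → q = 12.6×6.25×1.985 = 156.3 ft³/s
Panel 4-5: Δb = 23.5 ft, d̄ = (6.05+1.76)/2 = 3.905, v̄ = (1.76+1.08)/2 = 1.42 → q = 23.5×3.905×1.42 = 130.3 ft³/s
Q = Σ q = 525.3 ft³/s

525 ft³/s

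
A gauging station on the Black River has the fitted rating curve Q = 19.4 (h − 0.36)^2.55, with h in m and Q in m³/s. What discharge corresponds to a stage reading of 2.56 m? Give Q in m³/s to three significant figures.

Q = 19.4 × (2.56 − 0.36)^2.55 = 19.4 × 2.2^2.55 = 144.9 m³/s

145 m³/s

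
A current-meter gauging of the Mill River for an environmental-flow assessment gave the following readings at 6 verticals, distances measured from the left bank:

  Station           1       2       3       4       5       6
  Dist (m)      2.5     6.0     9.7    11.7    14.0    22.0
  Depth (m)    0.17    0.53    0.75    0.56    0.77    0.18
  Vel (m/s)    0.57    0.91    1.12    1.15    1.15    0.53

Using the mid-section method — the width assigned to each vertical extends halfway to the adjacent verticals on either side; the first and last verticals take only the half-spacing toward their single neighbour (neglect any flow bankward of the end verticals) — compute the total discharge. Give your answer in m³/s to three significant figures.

w_1 = (6.0 − 2.5)/2 = 1.75 m; q_1 = 0.57 × 0.17 × 1.75 = 0.1696 m³/s
w_2 = (9.7 − 2.5)/2 = 3.6 m; q_2 = 0.91 × 0.53 × 3.6 = 1.736 m³/s
w_3 = (11.7 − 6.0)/2 = 2.85 m; q_3 = 1.12 × 0.75 × 2.85 = 2.394 m³/s
w_4 = (14.0 − 9.7)/2 = 2.15 m; q_4 = 1.15 × 0.56 × 2.15 = 1.385 m³/s
w_5 = (22.0 − 11.7)/2 = 5.15 m; q_5 = 1.15 × 0.77 × 5.15 = 4.560 m³/s
w_6 = (22.0 − 14.0)/2 = 4 m; q_6 = 0.53 × 0.18 × 4 = 0.3816 m³/s
Q = Σ qᵢ = 10.63 m³/s

10.6 m³/s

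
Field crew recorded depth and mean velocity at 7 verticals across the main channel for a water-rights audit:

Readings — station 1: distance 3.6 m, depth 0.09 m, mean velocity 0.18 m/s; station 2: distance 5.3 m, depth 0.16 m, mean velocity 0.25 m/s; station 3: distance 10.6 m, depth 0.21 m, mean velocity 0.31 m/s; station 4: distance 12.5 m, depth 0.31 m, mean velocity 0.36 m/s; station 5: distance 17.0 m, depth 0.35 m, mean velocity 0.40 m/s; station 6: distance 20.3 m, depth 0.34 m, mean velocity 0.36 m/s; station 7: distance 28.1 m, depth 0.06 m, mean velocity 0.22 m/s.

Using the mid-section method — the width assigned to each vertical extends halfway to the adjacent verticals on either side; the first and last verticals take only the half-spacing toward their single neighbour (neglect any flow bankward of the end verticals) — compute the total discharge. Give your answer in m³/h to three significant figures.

7280 m³/h

w_1 = (5.3 − 3.6)/2 = 0.85 m; q_1 = 0.18 × 0.09 × 0.85 = 0.01377 m³/s
w_2 = (10.6 − 3.6)/2 = 3.5 m; q_2 = 0.25 × 0.16 × 3.5 = 0.1400 m³/s
w_3 = (12.5 − 5.3)/2 = 3.6 m; q_3 = 0.31 × 0.21 × 3.6 = 0.2344 m³/s
w_4 = (17.0 − 10.6)/2 = 3.2 m; q_4 = 0.36 × 0.31 × 3.2 = 0.3571 m³/s
w_5 = (20.3 − 12.5)/2 = 3.9 m; q_5 = 0.40 × 0.35 × 3.9 = 0.5460 m³/s
w_6 = (28.1 − 17.0)/2 = 5.55 m; q_6 = 0.36 × 0.34 × 5.55 = 0.6793 m³/s
w_7 = (28.1 − 20.3)/2 = 3.9 m; q_7 = 0.22 × 0.06 × 3.9 = 0.05148 m³/s
Q = Σ qᵢ = 2.022 m³/s
= 2.022 × 3600 = 7279 m³/h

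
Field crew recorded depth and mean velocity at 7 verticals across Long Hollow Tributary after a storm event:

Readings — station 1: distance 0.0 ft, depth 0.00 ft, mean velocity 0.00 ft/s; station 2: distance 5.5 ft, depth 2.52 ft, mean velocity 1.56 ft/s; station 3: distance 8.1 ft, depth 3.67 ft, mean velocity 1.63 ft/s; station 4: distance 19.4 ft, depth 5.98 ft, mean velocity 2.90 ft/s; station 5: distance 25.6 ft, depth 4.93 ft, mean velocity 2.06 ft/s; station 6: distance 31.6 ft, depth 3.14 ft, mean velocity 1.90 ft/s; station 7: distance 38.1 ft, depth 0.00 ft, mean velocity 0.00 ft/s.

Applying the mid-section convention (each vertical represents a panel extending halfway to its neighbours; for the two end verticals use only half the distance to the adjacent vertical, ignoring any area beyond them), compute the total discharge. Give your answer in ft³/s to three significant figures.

308 ft³/s

w_2 = (8.1 − 0.0)/2 = 4.05 ft; q_2 = 1.56 × 2.52 × 4.05 = 15.92 ft³/s
w_3 = (19.4 − 5.5)/2 = 6.95 ft; q_3 = 1.63 × 3.67 × 6.95 = 41.58 ft³/s
w_4 = (25.6 − 8.1)/2 = 8.75 ft; q_4 = 2.90 × 5.98 × 8.75 = 151.7 ft³/s
w_5 = (31.6 − 19.4)/2 = 6.1 ft; q_5 = 2.06 × 4.93 × 6.1 = 61.95 ft³/s
w_6 = (38.1 − 25.6)/2 = 6.25 ft; q_6 = 1.90 × 3.14 × 6.25 = 37.29 ft³/s
Stations 1, 7 contribute zero (depth or velocity is 0).
Q = Σ qᵢ = 308.5 ft³/s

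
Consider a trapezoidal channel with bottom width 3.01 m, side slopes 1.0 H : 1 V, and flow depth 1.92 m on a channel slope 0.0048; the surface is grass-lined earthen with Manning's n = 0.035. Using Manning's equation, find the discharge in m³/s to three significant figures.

A = (b + z·y)·y = (3.01 + 1.0×1.92)×1.92 = 9.466 m²
P = b + 2y√(1+z²) = 3.01 + 2×1.92×√(1+1.0²) = 8.441 m
R = A/P = 9.466/8.441 = 1.121 m
Q = (1/n)·A·R^(2/3)·S^(1/2) = (1/0.035) × 9.466 × 1.121^(2/3) × 0.0048^(1/2) = 20.22 m³/s

20.2 m³/s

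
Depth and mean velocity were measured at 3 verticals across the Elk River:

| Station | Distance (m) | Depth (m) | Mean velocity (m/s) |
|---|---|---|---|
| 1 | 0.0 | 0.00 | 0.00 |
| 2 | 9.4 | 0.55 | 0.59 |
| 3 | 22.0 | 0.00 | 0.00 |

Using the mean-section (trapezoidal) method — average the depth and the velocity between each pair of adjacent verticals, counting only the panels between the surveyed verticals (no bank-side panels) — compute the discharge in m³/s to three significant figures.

1.78 m³/s

Panel 1-2: Δb = 9.4 m, d̄ = (0.00+0.55)/2 = 0.275, v̄ = (0.00+0.59)/2 = 0.295 → q = 9.4×0.275×0.295 = 0.7626 m³/s
Panel 2-3: Δb = 12.6 m, d̄ = (0.55+0.00)/2 = 0.275, v̄ = (0.59+0.00)/2 = 0.295 → q = 12.6×0.275×0.295 = 1.022 m³/s
Q = Σ q = 1.785 m³/s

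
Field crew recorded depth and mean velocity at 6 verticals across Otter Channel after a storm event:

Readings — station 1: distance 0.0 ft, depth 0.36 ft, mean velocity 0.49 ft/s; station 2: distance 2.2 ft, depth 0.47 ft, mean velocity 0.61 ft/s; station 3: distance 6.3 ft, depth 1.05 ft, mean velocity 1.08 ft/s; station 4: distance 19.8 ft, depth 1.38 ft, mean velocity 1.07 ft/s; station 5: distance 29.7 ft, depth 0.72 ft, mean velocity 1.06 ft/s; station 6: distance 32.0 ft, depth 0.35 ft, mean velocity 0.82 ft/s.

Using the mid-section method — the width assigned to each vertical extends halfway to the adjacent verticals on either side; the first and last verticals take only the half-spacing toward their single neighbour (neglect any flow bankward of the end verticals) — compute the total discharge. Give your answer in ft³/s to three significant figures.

33.3 ft³/s

w_1 = (2.2 − 0.0)/2 = 1.1 ft; q_1 = 0.49 × 0.36 × 1.1 = 0.1940 ft³/s
w_2 = (6.3 − 0.0)/2 = 3.15 ft; q_2 = 0.61 × 0.47 × 3.15 = 0.9031 ft³/s
w_3 = (19.8 − 2.2)/2 = 8.8 ft; q_3 = 1.08 × 1.05 × 8.8 = 9.979 ft³/s
w_4 = (29.7 − 6.3)/2 = 11.7 ft; q_4 = 1.07 × 1.38 × 11.7 = 17.28 ft³/s
w_5 = (32.0 − 19.8)/2 = 6.1 ft; q_5 = 1.06 × 0.72 × 6.1 = 4.656 ft³/s
w_6 = (32.0 − 29.7)/2 = 1.15 ft; q_6 = 0.82 × 0.35 × 1.15 = 0.3301 ft³/s
Q = Σ qᵢ = 33.34 ft³/s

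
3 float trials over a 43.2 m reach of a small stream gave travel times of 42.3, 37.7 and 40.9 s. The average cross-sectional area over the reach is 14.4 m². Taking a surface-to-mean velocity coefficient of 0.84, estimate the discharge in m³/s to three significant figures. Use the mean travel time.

13.0 m³/s

t̄ = (42.3 + 37.7 + 40.9) / 3 = 40.3 s
v_surface = L / t̄ = 43.2 / 40.3 = 1.072 m/s
v_mean = 0.84 × 1.072 = 0.9004 m/s
Q = A × v_mean = 14.4 × 0.9004 = 12.97 m³/s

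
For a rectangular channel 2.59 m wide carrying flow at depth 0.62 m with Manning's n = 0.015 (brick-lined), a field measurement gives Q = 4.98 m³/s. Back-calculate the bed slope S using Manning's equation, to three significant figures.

A = b·y = 2.59 × 0.62 = 1.606 m²
P = b + 2y = 2.59 + 2×0.62 = 3.830 m
R = A/P = 1.606/3.830 = 0.4193 m
S = (Q·n / (1·A·R^(2/3)))² = (4.98×0.015 / (1×1.606×0.5602))² = 0.006896

0.00690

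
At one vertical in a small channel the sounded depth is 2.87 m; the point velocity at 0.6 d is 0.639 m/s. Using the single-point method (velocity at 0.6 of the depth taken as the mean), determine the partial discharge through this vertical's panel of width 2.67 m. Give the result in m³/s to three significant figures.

v̄ = v₀.₆ = 0.639 m/s
q = v̄ × d × w = 0.6390 × 2.87 × 2.67 = 4.897 m³/s

4.90 m³/s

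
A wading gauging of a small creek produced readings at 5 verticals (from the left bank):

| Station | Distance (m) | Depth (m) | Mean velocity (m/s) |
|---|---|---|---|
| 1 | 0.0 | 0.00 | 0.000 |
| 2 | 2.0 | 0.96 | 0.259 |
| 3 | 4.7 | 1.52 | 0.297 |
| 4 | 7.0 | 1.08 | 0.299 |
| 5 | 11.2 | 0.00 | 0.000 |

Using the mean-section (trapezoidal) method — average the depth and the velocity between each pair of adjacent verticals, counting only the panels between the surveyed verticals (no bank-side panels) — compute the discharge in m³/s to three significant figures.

Panel 1-2: Δb = 2 m, d̄ = (0.00+0.96)/2 = 0.48, v̄ = (0.000+0.259)/2 = 0.1295 → q = 2×0.48×0.1295 = 0.1243 m³/s
Panel 2-3: Δb = 2.7 m, d̄ = (0.96+1.52)/2 = 1.24, v̄ = (0.259+0.297)/2 = 0.278 → q = 2.7×1.24×0.278 = 0.9307 m³/s
Panel 3-4: Δb = 2.3 m, d̄ = (1.52+1.08)/2 = 1.3, v̄ = (0.297+0.299)/2 = 0.298 → q = 2.3×1.3×0.298 = 0.8910 m³/s
Panel 4-5: Δb = 4.2 m, d̄ = (1.08+0.00)/2 = 0.54, v̄ = (0.299+0.000)/2 = 0.1495 → q = 4.2×0.54×0.1495 = 0.3391 m³/s
Q = Σ q = 2.285 m³/s

2.29 m³/s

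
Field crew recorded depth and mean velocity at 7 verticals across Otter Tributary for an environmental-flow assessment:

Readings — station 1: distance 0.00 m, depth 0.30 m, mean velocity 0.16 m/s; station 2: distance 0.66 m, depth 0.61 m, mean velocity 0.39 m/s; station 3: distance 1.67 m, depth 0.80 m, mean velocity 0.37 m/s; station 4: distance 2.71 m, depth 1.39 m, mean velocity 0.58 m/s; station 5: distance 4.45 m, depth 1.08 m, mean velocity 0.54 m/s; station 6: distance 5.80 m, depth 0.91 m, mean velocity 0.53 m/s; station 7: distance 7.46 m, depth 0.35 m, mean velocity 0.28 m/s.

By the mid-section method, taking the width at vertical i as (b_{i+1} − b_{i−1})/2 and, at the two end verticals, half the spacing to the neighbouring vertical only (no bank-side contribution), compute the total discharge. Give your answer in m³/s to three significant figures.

3.35 m³/s

w_1 = (0.66 − 0.00)/2 = 0.33 m; q_1 = 0.16 × 0.30 × 0.33 = 0.01584 m³/s
w_2 = (1.67 − 0.00)/2 = 0.835 m; q_2 = 0.39 × 0.61 × 0.835 = 0.1986 m³/s
w_3 = (2.71 − 0.66)/2 = 1.025 m; q_3 = 0.37 × 0.80 × 1.025 = 0.3034 m³/s
w_4 = (4.45 − 1.67)/2 = 1.39 m; q_4 = 0.58 × 1.39 × 1.39 = 1.121 m³/s
w_5 = (5.80 − 2.71)/2 = 1.545 m; q_5 = 0.54 × 1.08 × 1.545 = 0.9010 m³/s
w_6 = (7.46 − 4.45)/2 = 1.505 m; q_6 = 0.53 × 0.91 × 1.505 = 0.7259 m³/s
w_7 = (7.46 − 5.80)/2 = 0.83 m; q_7 = 0.28 × 0.35 × 0.83 = 0.08134 m³/s
Q = Σ qᵢ = 3.347 m³/s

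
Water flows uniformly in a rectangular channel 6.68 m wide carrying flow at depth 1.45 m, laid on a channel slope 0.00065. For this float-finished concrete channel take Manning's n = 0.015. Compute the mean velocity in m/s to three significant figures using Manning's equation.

A = b·y = 6.68 × 1.45 = 9.686 m²
P = b + 2y = 6.68 + 2×1.45 = 9.580 m
R = A/P = 9.686/9.580 = 1.011 m
Q = (1/n)·A·R^(2/3)·S^(1/2) = (1/0.015) × 9.686 × 1.011^(2/3) × 0.00065^(1/2) = 16.58 m³/s
V = Q/A = 16.58/9.686 = 1.712 m/s

1.71 m/s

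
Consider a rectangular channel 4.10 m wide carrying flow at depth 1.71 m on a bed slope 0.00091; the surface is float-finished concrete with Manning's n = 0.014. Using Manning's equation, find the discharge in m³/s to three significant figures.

14.4 m³/s

A = b·y = 4.10 × 1.71 = 7.011 m²
P = b + 2y = 4.10 + 2×1.71 = 7.520 m
R = A/P = 7.011/7.520 = 0.9323 m
Q = (1/n)·A·R^(2/3)·S^(1/2) = (1/0.014) × 7.011 × 0.9323^(2/3) × 0.00091^(1/2) = 14.42 m³/s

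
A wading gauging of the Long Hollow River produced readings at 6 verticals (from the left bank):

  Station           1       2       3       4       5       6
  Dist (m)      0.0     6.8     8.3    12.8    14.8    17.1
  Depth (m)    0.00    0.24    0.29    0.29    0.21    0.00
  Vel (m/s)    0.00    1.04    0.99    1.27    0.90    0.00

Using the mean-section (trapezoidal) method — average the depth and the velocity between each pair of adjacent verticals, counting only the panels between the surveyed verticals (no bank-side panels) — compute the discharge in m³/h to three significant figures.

Panel 1-2: Δb = 6.8 m, d̄ = (0.00+0.24)/2 = 0.12, v̄ = (0.00+1.04)/2 = 0.52 → q = 6.8×0.12×0.52 = 0.4243 m³/s
Panel 2-3: Δb = 1.5 m, d̄ = (0.24+0.29)/2 = 0.265, v̄ = (1.04+0.99)/2 = 1.015 → q = 1.5×0.265×1.015 = 0.4035 m³/s
Panel 3-4: Δb = 4.5 m, d̄ = (0.29+0.29)/2 = 0.29, v̄ = (0.99+1.27)/2 = 1.13 → q = 4.5×0.29×1.13 = 1.475 m³/s
Panel 4-5: Δb = 2 m, d̄ = (0.29+0.21)/2 = 0.25, v̄ = (1.27+0.90)/2 = 1.085 → q = 2×0.25×1.085 = 0.5425 m³/s
Panel 5-6: Δb = 2.3 m, d̄ = (0.21+0.00)/2 = 0.105, v̄ = (0.90+0.00)/2 = 0.45 → q = 2.3×0.105×0.45 = 0.1087 m³/s
Q = Σ q = 2.954 m³/s
= 2.954 × 3600 = 10630 m³/h

10600 m³/h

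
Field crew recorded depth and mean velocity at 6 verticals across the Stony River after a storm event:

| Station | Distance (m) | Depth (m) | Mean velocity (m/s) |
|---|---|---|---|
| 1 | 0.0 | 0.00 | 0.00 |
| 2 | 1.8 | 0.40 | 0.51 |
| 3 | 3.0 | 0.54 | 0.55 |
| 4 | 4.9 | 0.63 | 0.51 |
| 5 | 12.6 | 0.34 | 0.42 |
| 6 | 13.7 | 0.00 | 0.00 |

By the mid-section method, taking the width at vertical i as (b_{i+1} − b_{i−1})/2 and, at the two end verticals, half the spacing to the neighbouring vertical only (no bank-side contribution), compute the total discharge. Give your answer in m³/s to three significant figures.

2.94 m³/s

w_2 = (3.0 − 0.0)/2 = 1.5 m; q_2 = 0.51 × 0.40 × 1.5 = 0.3060 m³/s
w_3 = (4.9 − 1.8)/2 = 1.55 m; q_3 = 0.55 × 0.54 × 1.55 = 0.4604 m³/s
w_4 = (12.6 − 3.0)/2 = 4.8 m; q_4 = 0.51 × 0.63 × 4.8 = 1.542 m³/s
w_5 = (13.7 − 4.9)/2 = 4.4 m; q_5 = 0.42 × 0.34 × 4.4 = 0.6283 m³/s
Stations 1, 6 contribute zero (depth or velocity is 0).
Q = Σ qᵢ = 2.937 m³/s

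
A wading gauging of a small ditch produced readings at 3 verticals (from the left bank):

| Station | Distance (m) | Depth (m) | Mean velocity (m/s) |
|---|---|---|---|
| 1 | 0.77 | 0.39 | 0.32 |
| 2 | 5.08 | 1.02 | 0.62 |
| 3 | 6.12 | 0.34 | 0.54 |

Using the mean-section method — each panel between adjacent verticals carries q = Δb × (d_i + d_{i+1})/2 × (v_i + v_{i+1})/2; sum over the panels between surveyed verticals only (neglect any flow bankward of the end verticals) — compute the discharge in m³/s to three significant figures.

1.84 m³/s

Panel 1-2: Δb = 4.31 m, d̄ = (0.39+1.02)/2 = 0.705, v̄ = (0.32+0.62)/2 = 0.47 → q = 4.31×0.705×0.47 = 1.428 m³/s
Panel 2-3: Δb = 1.04 m, d̄ = (1.02+0.34)/2 = 0.68, v̄ = (0.62+0.54)/2 = 0.58 → q = 1.04×0.68×0.58 = 0.4102 m³/s
Q = Σ q = 1.838 m³/s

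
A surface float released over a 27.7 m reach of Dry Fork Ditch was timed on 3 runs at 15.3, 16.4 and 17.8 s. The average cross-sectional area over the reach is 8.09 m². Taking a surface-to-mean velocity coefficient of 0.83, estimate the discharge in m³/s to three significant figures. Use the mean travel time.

11.3 m³/s

t̄ = (15.3 + 16.4 + 17.8) / 3 = 16.5 s
v_surface = L / t̄ = 27.7 / 16.5 = 1.679 m/s
v_mean = 0.83 × 1.679 = 1.393 m/s
Q = A × v_mean = 8.09 × 1.393 = 11.27 m³/s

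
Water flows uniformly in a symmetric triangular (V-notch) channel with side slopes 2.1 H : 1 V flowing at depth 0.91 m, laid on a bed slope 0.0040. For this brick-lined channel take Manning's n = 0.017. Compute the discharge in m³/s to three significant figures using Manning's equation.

3.58 m³/s

A = z·y² = 2.1×0.91² = 1.739 m²
P = 2y√(1+z²) = 2×0.91×√(1+2.1²) = 4.233 m
R = A/P = 1.739/4.233 = 0.4108 m
Q = (1/n)·A·R^(2/3)·S^(1/2) = (1/0.017) × 1.739 × 0.4108^(2/3) × 0.0040^(1/2) = 3.575 m³/s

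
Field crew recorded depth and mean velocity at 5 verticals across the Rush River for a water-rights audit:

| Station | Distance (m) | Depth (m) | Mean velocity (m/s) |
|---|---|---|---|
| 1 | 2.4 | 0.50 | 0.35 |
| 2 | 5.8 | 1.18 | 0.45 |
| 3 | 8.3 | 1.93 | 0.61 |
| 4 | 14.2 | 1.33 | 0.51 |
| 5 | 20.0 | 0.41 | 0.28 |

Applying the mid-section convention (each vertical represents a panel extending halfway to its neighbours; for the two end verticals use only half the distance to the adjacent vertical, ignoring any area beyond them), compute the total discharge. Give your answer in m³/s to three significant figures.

w_1 = (5.8 − 2.4)/2 = 1.7 m; q_1 = 0.35 × 0.50 × 1.7 = 0.2975 m³/s
w_2 = (8.3 − 2.4)/2 = 2.95 m; q_2 = 0.45 × 1.18 × 2.95 = 1.566 m³/s
w_3 = (14.2 − 5.8)/2 = 4.2 m; q_3 = 0.61 × 1.93 × 4.2 = 4.945 m³/s
w_4 = (20.0 − 8.3)/2 = 5.85 m; q_4 = 0.51 × 1.33 × 5.85 = 3.968 m³/s
w_5 = (20.0 − 14.2)/2 = 2.9 m; q_5 = 0.28 × 0.41 × 2.9 = 0.3329 m³/s
Q = Σ qᵢ = 11.11 m³/s

11.1 m³/s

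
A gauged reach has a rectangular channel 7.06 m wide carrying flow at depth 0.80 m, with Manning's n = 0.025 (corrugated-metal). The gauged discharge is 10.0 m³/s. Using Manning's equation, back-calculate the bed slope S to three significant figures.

A = b·y = 7.06 × 0.80 = 5.648 m²
P = b + 2y = 7.06 + 2×0.80 = 8.660 m
R = A/P = 5.648/8.660 = 0.6522 m
S = (Q·n / (1·A·R^(2/3)))² = (10.0×0.025 / (1×5.648×0.7521))² = 0.003464

0.00346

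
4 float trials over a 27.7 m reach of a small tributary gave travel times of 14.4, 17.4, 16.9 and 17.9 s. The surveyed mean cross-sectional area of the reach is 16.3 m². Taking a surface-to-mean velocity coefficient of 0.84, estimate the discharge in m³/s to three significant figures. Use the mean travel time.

22.8 m³/s

t̄ = (14.4 + 17.4 + 16.9 + 17.9) / 4 = 16.65 s
v_surface = L / t̄ = 27.7 / 16.65 = 1.664 m/s
v_mean = 0.84 × 1.664 = 1.397 m/s
Q = A × v_mean = 16.3 × 1.397 = 22.78 m³/s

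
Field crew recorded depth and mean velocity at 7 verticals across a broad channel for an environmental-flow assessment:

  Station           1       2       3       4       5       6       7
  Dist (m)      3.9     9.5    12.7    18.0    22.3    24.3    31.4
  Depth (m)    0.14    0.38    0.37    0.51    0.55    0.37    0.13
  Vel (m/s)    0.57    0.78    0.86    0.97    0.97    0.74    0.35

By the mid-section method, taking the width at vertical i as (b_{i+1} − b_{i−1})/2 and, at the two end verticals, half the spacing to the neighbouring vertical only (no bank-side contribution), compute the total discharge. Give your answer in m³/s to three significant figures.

8.34 m³/s

w_1 = (9.5 − 3.9)/2 = 2.8 m; q_1 = 0.57 × 0.14 × 2.8 = 0.2234 m³/s
w_2 = (12.7 − 3.9)/2 = 4.4 m; q_2 = 0.78 × 0.38 × 4.4 = 1.304 m³/s
w_3 = (18.0 − 9.5)/2 = 4.25 m; q_3 = 0.86 × 0.37 × 4.25 = 1.352 m³/s
w_4 = (22.3 − 12.7)/2 = 4.8 m; q_4 = 0.97 × 0.51 × 4.8 = 2.375 m³/s
w_5 = (24.3 − 18.0)/2 = 3.15 m; q_5 = 0.97 × 0.55 × 3.15 = 1.681 m³/s
w_6 = (31.4 − 22.3)/2 = 4.55 m; q_6 = 0.74 × 0.37 × 4.55 = 1.246 m³/s
w_7 = (31.4 − 24.3)/2 = 3.55 m; q_7 = 0.35 × 0.13 × 3.55 = 0.1615 m³/s
Q = Σ qᵢ = 8.342 m³/s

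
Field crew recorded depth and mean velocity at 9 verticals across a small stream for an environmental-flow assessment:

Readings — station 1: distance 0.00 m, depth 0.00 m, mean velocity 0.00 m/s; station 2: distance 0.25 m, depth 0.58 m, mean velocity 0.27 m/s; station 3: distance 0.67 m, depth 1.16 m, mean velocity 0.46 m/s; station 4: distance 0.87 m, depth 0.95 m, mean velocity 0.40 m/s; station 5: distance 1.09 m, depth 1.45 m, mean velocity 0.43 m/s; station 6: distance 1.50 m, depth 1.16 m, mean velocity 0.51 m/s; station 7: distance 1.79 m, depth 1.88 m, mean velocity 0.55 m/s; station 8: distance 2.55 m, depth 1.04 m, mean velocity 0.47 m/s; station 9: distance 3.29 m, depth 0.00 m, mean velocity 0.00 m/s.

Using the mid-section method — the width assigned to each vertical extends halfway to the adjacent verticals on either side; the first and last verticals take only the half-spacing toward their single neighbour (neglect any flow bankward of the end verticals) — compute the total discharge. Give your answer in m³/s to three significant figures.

w_2 = (0.67 − 0.00)/2 = 0.335 m; q_2 = 0.27 × 0.58 × 0.335 = 0.05246 m³/s
w_3 = (0.87 − 0.25)/2 = 0.31 m; q_3 = 0.46 × 1.16 × 0.31 = 0.1654 m³/s
w_4 = (1.09 − 0.67)/2 = 0.21 m; q_4 = 0.40 × 0.95 × 0.21 = 0.07980 m³/s
w_5 = (1.50 − 0.87)/2 = 0.315 m; q_5 = 0.43 × 1.45 × 0.315 = 0.1964 m³/s
w_6 = (1.79 − 1.09)/2 = 0.35 m; q_6 = 0.51 × 1.16 × 0.35 = 0.2071 m³/s
w_7 = (2.55 − 1.50)/2 = 0.525 m; q_7 = 0.55 × 1.88 × 0.525 = 0.5429 m³/s
w_8 = (3.29 − 1.79)/2 = 0.75 m; q_8 = 0.47 × 1.04 × 0.75 = 0.3666 m³/s
Stations 1, 9 contribute zero (depth or velocity is 0).
Q = Σ qᵢ = 1.611 m³/s

1.61 m³/s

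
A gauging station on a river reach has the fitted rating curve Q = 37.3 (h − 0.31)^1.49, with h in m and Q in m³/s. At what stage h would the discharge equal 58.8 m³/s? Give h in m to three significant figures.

1.67 m

h − h₀ = (Q/C)^(1/b) = (58.8/37.3)^(1/1.49) = 1.357 m
h = 0.31 + 1.357 = 1.667 m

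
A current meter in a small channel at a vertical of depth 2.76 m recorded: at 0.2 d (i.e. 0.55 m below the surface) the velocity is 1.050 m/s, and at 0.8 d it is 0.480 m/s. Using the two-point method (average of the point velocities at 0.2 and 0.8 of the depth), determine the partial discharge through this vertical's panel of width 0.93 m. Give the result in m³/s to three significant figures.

v̄ = (1.050 + 0.480) / 2 = 0.7650 m/s
q = v̄ × d × w = 0.7650 × 2.76 × 0.93 = 1.964 m³/s

1.96 m³/s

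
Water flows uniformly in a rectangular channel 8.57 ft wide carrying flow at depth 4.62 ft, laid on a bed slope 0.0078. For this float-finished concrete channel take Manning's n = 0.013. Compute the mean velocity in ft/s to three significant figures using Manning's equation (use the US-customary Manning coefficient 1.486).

17.2 ft/s

A = b·y = 8.57 × 4.62 = 39.59 ft²
P = b + 2y = 8.57 + 2×4.62 = 17.81 ft
R = A/P = 39.59/17.81 = 2.223 ft
Q = (1.486/n)·A·R^(2/3)·S^(1/2) = (1.486/0.013) × 39.59 × 2.223^(2/3) × 0.0078^(1/2) = 680.9 ft³/s
V = Q/A = 680.9/39.59 = 17.20 ft/s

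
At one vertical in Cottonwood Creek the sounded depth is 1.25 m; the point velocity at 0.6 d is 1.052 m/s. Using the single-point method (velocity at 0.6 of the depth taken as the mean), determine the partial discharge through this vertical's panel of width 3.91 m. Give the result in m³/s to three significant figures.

5.14 m³/s

v̄ = v₀.₆ = 1.052 m/s
q = v̄ × d × w = 1.052 × 1.25 × 3.91 = 5.142 m³/s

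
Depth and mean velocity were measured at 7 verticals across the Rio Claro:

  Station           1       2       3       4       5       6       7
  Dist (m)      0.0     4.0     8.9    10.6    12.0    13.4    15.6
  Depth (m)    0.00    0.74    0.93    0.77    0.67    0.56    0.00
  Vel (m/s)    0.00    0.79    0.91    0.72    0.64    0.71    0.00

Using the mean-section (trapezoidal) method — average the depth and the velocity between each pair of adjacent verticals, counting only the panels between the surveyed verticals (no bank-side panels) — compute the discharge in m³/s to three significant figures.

6.73 m³/s

Panel 1-2: Δb = 4 m, d̄ = (0.00+0.74)/2 = 0.37, v̄ = (0.00+0.79)/2 = 0.395 → q = 4×0.37×0.395 = 0.5846 m³/s
Panel 2-3: Δb = 4.9 m, d̄ = (0.74+0.93)/2 = 0.835, v̄ = (0.79+0.91)/2 = 0.85 → q = 4.9×0.835×0.85 = 3.478 m³/s
Panel 3-4: Δb = 1.7 m, d̄ = (0.93+0.77)/2 = 0.85, v̄ = (0.91+0.72)/2 = 0.815 → q = 1.7×0.85×0.815 = 1.178 m³/s
Panel 4-5: Δb = 1.4 m, d̄ = (0.77+0.67)/2 = 0.72, v̄ = (0.72+0.64)/2 = 0.68 → q = 1.4×0.72×0.68 = 0.6854 m³/s
Panel 5-6: Δb = 1.4 m, d̄ = (0.67+0.56)/2 = 0.615, v̄ = (0.64+0.71)/2 = 0.675 → q = 1.4×0.615×0.675 = 0.5812 m³/s
Panel 6-7: Δb = 2.2 m, d̄ = (0.56+0.00)/2 = 0.28, v̄ = (0.71+0.00)/2 = 0.355 → q = 2.2×0.28×0.355 = 0.2187 m³/s
Q = Σ q = 6.725 m³/s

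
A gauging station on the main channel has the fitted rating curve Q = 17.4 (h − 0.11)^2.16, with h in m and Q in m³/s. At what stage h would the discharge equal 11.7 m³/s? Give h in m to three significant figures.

0.942 m

h − h₀ = (Q/C)^(1/b) = (11.7/17.4)^(1/2.16) = 0.8322 m
h = 0.11 + 0.8322 = 0.9422 m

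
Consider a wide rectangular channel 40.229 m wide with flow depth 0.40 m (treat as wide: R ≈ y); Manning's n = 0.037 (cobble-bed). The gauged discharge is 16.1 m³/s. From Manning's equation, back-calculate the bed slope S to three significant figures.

A = b·y = 40.229 × 0.40 = 16.09 m²
Wide channel: R ≈ y = 0.40 m
S = (Q·n / (1·A·R^(2/3)))² = (16.1×0.037 / (1×16.09×0.5429))² = 0.004650

0.00465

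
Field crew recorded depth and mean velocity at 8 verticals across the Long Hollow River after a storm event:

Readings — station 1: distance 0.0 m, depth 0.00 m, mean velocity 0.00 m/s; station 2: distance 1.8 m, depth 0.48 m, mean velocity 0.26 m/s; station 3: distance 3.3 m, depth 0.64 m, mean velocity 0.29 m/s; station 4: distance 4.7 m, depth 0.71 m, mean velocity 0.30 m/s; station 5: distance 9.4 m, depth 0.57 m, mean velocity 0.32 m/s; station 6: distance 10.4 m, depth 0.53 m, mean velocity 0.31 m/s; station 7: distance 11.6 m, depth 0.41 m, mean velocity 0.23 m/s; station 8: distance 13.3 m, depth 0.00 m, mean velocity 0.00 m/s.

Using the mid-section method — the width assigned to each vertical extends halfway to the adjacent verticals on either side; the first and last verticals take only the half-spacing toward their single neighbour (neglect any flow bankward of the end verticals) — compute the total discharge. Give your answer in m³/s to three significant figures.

w_2 = (3.3 − 0.0)/2 = 1.65 m; q_2 = 0.26 × 0.48 × 1.65 = 0.2059 m³/s
w_3 = (4.7 − 1.8)/2 = 1.45 m; q_3 = 0.29 × 0.64 × 1.45 = 0.2691 m³/s
w_4 = (9.4 − 3.3)/2 = 3.05 m; q_4 = 0.30 × 0.71 × 3.05 = 0.6497 m³/s
w_5 = (10.4 − 4.7)/2 = 2.85 m; q_5 = 0.32 × 0.57 × 2.85 = 0.5198 m³/s
w_6 = (11.6 − 9.4)/2 = 1.1 m; q_6 = 0.31 × 0.53 × 1.1 = 0.1807 m³/s
w_7 = (13.3 − 10.4)/2 = 1.45 m; q_7 = 0.23 × 0.41 × 1.45 = 0.1367 m³/s
Stations 1, 8 contribute zero (depth or velocity is 0).
Q = Σ qᵢ = 1.962 m³/s

1.96 m³/s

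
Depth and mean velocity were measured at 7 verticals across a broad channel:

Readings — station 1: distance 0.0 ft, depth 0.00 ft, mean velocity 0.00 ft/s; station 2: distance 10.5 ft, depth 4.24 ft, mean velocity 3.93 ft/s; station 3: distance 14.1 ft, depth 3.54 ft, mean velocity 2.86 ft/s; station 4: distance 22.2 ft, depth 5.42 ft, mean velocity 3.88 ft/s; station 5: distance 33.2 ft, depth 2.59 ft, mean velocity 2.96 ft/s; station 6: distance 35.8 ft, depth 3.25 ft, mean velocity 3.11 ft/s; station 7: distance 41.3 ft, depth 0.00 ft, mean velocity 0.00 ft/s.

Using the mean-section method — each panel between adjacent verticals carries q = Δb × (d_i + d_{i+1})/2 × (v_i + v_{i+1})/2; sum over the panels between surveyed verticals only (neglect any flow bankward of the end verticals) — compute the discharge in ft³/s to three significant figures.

401 ft³/s

Panel 1-2: Δb = 10.5 ft, d̄ = (0.00+4.24)/2 = 2.12, v̄ = (0.00+3.93)/2 = 1.965 → q = 10.5×2.12×1.965 = 43.74 ft³/s
Panel 2-3: Δb = 3.6 ft, d̄ = (4.24+3.54)/2 = 3.89, v̄ = (3.93+2.86)/2 = 3.395 → q = 3.6×3.89×3.395 = 47.54 ft³/s
Panel 3-4: Δb = 8.1 ft, d̄ = (3.54+5.42)/2 = 4.48, v̄ = (2.86+3.88)/2 = 3.37 → q = 8.1×4.48×3.37 = 122.3 ft³/s
Panel 4-5: Δb = 11 ft, d̄ = (5.42+2.59)/2 = 4.005, v̄ = (3.88+2.96)/2 = 3.42 → q = 11×4.005×3.42 = 150.7 ft³/s
Panel 5-6: Δb = 2.6 ft, d̄ = (2.59+3.25)/2 = 2.92, v̄ = (2.96+3.11)/2 = 3.035 → q = 2.6×2.92×3.035 = 23.04 ft³/s
Panel 6-7: Δb = 5.5 ft, d̄ = (3.25+0.00)/2 = 1.625, v̄ = (3.11+0.00)/2 = 1.555 → q = 5.5×1.625×1.555 = 13.90 ft³/s
Q = Σ q = 401.2 ft³/s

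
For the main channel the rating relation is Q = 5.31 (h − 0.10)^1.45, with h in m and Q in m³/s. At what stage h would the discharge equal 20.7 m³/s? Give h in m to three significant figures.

h − h₀ = (Q/C)^(1/b) = (20.7/5.31)^(1/1.45) = 2.556 m
h = 0.10 + 2.556 = 2.656 m

2.66 m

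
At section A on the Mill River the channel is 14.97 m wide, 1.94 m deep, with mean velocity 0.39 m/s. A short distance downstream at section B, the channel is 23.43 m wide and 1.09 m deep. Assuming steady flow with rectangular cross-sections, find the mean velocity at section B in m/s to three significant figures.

Q = A₁V₁ = (14.97×1.94) × 0.39 = 11.33 m³/s
A₂ = 23.43 × 1.09 = 25.54 m²
V₂ = Q/A₂ = 11.33/25.54 = 0.4435 m/s

0.443 m/s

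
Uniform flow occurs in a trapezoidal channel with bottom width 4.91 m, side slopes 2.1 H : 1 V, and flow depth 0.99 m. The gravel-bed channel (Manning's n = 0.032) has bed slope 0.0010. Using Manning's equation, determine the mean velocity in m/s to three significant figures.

A = (b + z·y)·y = (4.91 + 2.1×0.99)×0.99 = 6.919 m²
P = b + 2y√(1+z²) = 4.91 + 2×0.99×√(1+2.1²) = 9.515 m
R = A/P = 6.919/9.515 = 0.7272 m
Q = (1/n)·A·R^(2/3)·S^(1/2) = (1/0.032) × 6.919 × 0.7272^(2/3) × 0.0010^(1/2) = 5.529 m³/s
V = Q/A = 5.529/6.919 = 0.7991 m/s

0.799 m/s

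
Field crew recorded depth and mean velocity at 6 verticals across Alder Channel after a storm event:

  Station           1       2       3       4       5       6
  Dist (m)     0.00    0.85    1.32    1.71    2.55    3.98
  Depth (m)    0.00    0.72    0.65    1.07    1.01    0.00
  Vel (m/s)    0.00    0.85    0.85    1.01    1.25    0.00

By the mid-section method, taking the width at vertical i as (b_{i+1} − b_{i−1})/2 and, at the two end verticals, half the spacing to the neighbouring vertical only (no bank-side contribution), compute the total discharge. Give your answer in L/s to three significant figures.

w_2 = (1.32 − 0.00)/2 = 0.66 m; q_2 = 0.85 × 0.72 × 0.66 = 0.4039 m³/s
w_3 = (1.71 − 0.85)/2 = 0.43 m; q_3 = 0.85 × 0.65 × 0.43 = 0.2376 m³/s
w_4 = (2.55 − 1.32)/2 = 0.615 m; q_4 = 1.01 × 1.07 × 0.615 = 0.6646 m³/s
w_5 = (3.98 − 1.71)/2 = 1.135 m; q_5 = 1.25 × 1.01 × 1.135 = 1.433 m³/s
Stations 1, 6 contribute zero (depth or velocity is 0).
Q = Σ qᵢ = 2.739 m³/s
= 2.739 × 1000 = 2739 L/s

2740 L/s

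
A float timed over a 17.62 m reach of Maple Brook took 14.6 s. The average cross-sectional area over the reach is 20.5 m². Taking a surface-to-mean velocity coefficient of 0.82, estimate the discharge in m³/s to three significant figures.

v_surface = L / t̄ = 17.62 / 14.6 = 1.207 m/s
v_mean = 0.82 × 1.207 = 0.9896 m/s
Q = A × v_mean = 20.5 × 0.9896 = 20.29 m³/s

20.3 m³/s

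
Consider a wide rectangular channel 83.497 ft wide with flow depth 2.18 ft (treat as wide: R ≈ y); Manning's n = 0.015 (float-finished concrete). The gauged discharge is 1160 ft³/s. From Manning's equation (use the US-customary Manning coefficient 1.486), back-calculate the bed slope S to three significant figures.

A = b·y = 83.497 × 2.18 = 182.0 ft²
Wide channel: R ≈ y = 2.18 ft
S = (Q·n / (1.486·A·R^(2/3)))² = (1160×0.015 / (1.486×182.0×1.681))² = 0.001464

0.00146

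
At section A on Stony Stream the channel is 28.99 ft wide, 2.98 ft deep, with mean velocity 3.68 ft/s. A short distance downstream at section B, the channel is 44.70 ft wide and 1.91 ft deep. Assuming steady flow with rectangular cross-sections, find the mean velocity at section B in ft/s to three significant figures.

Q = A₁V₁ = (28.99×2.98) × 3.68 = 317.9 ft³/s
A₂ = 44.70 × 1.91 = 85.38 ft²
V₂ = Q/A₂ = 317.9/85.38 = 3.724 ft/s

3.72 ft/s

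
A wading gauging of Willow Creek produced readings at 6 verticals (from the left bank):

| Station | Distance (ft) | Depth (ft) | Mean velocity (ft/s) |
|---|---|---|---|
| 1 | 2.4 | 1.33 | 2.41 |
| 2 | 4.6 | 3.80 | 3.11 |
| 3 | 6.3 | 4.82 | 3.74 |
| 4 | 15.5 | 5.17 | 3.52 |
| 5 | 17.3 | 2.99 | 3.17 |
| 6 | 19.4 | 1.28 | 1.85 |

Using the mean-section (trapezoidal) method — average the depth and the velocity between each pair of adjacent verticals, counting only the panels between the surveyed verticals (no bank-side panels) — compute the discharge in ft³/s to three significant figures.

243 ft³/s

Panel 1-2: Δb = 2.2 ft, d̄ = (1.33+3.80)/2 = 2.565, v̄ = (2.41+3.11)/2 = 2.76 → q = 2.2×2.565×2.76 = 15.57 ft³/s
Panel 2-3: Δb = 1.7 ft, d̄ = (3.80+4.82)/2 = 4.31, v̄ = (3.11+3.74)/2 = 3.425 → q = 1.7×4.31×3.425 = 25.09 ft³/s
Panel 3-4: Δb = 9.2 ft, d̄ = (4.82+5.17)/2 = 4.995, v̄ = (3.74+3.52)/2 = 3.63 → q = 9.2×4.995×3.63 = 166.8 ft³/s
Panel 4-5: Δb = 1.8 ft, d̄ = (5.17+2.99)/2 = 4.08, v̄ = (3.52+3.17)/2 = 3.345 → q = 1.8×4.08×3.345 = 24.57 ft³/s
Panel 5-6: Δb = 2.1 ft, d̄ = (2.99+1.28)/2 = 2.135, v̄ = (3.17+1.85)/2 = 2.51 → q = 2.1×2.135×2.51 = 11.25 ft³/s
Q = Σ q = 243.3 ft³/s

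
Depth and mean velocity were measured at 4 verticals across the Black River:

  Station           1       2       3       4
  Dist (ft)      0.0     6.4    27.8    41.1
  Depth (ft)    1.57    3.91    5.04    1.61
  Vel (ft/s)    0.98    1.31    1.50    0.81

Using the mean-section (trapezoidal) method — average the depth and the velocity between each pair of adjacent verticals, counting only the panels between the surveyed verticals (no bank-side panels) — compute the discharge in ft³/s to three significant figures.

Panel 1-2: Δb = 6.4 ft, d̄ = (1.57+3.91)/2 = 2.74, v̄ = (0.98+1.31)/2 = 1.145 → q = 6.4×2.74×1.145 = 20.08 ft³/s
Panel 2-3: Δb = 21.4 ft, d̄ = (3.91+5.04)/2 = 4.475, v̄ = (1.31+1.50)/2 = 1.405 → q = 21.4×4.475×1.405 = 134.5 ft³/s
Panel 3-4: Δb = 13.3 ft, d̄ = (5.04+1.61)/2 = 3.325, v̄ = (1.50+0.81)/2 = 1.155 → q = 13.3×3.325×1.155 = 51.08 ft³/s
Q = Σ q = 205.7 ft³/s

206 ft³/s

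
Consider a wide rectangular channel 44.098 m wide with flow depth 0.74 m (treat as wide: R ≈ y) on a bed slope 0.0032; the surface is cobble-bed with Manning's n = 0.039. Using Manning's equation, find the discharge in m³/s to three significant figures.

A = b·y = 44.098 × 0.74 = 32.63 m²
Wide channel: R ≈ y = 0.74 m
Q = (1/n)·A·R^(2/3)·S^(1/2) = (1/0.039) × 32.63 × 0.7400^(2/3) × 0.0032^(1/2) = 38.72 m³/s

38.7 m³/s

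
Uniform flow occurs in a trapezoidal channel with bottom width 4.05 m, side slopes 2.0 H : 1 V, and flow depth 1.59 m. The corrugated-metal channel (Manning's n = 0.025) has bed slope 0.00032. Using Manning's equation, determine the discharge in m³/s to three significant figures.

8.39 m³/s

A = (b + z·y)·y = (4.05 + 2.0×1.59)×1.59 = 11.50 m²
P = b + 2y√(1+z²) = 4.05 + 2×1.59×√(1+2.0²) = 11.16 m
R = A/P = 11.50/11.16 = 1.030 m
Q = (1/n)·A·R^(2/3)·S^(1/2) = (1/0.025) × 11.50 × 1.030^(2/3) × 0.00032^(1/2) = 8.389 m³/s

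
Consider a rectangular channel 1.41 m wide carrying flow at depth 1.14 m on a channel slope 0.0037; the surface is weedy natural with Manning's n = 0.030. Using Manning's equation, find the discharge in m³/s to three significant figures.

A = b·y = 1.41 × 1.14 = 1.607 m²
P = b + 2y = 1.41 + 2×1.14 = 3.690 m
R = A/P = 1.607/3.690 = 0.4356 m
Q = (1/n)·A·R^(2/3)·S^(1/2) = (1/0.030) × 1.607 × 0.4356^(2/3) × 0.0037^(1/2) = 1.873 m³/s

1.87 m³/s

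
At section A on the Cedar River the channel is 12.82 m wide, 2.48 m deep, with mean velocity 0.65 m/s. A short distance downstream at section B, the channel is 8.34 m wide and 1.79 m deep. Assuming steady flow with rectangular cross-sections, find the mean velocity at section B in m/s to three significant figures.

1.38 m/s

Q = A₁V₁ = (12.82×2.48) × 0.65 = 20.67 m³/s
A₂ = 8.34 × 1.79 = 14.93 m²
V₂ = Q/A₂ = 20.67/14.93 = 1.384 m/s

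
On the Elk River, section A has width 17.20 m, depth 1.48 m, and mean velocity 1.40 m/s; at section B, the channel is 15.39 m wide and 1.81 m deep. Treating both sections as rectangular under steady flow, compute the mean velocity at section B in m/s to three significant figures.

1.28 m/s

Q = A₁V₁ = (17.20×1.48) × 1.40 = 35.64 m³/s
A₂ = 15.39 × 1.81 = 27.86 m²
V₂ = Q/A₂ = 35.64/27.86 = 1.279 m/s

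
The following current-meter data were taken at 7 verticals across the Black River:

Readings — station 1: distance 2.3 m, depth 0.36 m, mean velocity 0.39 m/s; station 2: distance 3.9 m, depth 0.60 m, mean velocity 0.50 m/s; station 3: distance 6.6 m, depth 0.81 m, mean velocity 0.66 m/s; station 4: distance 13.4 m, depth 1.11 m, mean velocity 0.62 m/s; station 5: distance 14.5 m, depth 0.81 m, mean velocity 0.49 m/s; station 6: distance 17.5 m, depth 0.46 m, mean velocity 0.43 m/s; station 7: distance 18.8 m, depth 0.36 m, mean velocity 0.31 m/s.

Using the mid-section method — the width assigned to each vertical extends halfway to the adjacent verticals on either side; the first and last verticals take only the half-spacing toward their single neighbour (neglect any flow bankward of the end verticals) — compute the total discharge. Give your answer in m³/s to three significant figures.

7.33 m³/s

w_1 = (3.9 − 2.3)/2 = 0.8 m; q_1 = 0.39 × 0.36 × 0.8 = 0.1123 m³/s
w_2 = (6.6 − 2.3)/2 = 2.15 m; q_2 = 0.50 × 0.60 × 2.15 = 0.6450 m³/s
w_3 = (13.4 − 3.9)/2 = 4.75 m; q_3 = 0.66 × 0.81 × 4.75 = 2.539 m³/s
w_4 = (14.5 − 6.6)/2 = 3.95 m; q_4 = 0.62 × 1.11 × 3.95 = 2.718 m³/s
w_5 = (17.5 − 13.4)/2 = 2.05 m; q_5 = 0.49 × 0.81 × 2.05 = 0.8136 m³/s
w_6 = (18.8 − 14.5)/2 = 2.15 m; q_6 = 0.43 × 0.46 × 2.15 = 0.4253 m³/s
w_7 = (18.8 − 17.5)/2 = 0.65 m; q_7 = 0.31 × 0.36 × 0.65 = 0.07254 m³/s
Q = Σ qᵢ = 7.327 m³/s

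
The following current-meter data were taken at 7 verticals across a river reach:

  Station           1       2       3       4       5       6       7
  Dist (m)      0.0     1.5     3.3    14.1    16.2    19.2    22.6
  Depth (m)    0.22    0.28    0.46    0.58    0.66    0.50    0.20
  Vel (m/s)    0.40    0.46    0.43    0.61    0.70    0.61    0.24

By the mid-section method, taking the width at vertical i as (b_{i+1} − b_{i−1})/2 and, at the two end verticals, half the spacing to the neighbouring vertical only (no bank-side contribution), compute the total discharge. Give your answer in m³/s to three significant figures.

w_1 = (1.5 − 0.0)/2 = 0.75 m; q_1 = 0.40 × 0.22 × 0.75 = 0.06600 m³/s
w_2 = (3.3 − 0.0)/2 = 1.65 m; q_2 = 0.46 × 0.28 × 1.65 = 0.2125 m³/s
w_3 = (14.1 − 1.5)/2 = 6.3 m; q_3 = 0.43 × 0.46 × 6.3 = 1.246 m³/s
w_4 = (16.2 − 3.3)/2 = 6.45 m; q_4 = 0.61 × 0.58 × 6.45 = 2.282 m³/s
w_5 = (19.2 − 14.1)/2 = 2.55 m; q_5 = 0.70 × 0.66 × 2.55 = 1.178 m³/s
w_6 = (22.6 − 16.2)/2 = 3.2 m; q_6 = 0.61 × 0.50 × 3.2 = 0.9760 m³/s
w_7 = (22.6 − 19.2)/2 = 1.7 m; q_7 = 0.24 × 0.20 × 1.7 = 0.08160 m³/s
Q = Σ qᵢ = 6.042 m³/s

6.04 m³/s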